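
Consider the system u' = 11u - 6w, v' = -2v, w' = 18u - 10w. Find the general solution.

Coefficient matrix A = [[11, 0, -6], [0, -2, 0], [18, 0, -10]].
det(A - λI) = 0 gives eigenvalues λ = 2, -2, -1.
For λ=2: eigenvector (-2,0,-3).
For λ=-2: eigenvector (0,1,0).
For λ=-1: eigenvector (1,0,2).
General solution: C_1e^(2t)(-2,0,-3) + C_2e^(-2t)(0,1,0) + C_3e^(-t)(1,0,2).

u(t) = -2C_1e^(2t) + C_3e^(-t), v(t) = C_2e^(-2t), w(t) = -3C_1e^(2t) + 2C_3e^(-t)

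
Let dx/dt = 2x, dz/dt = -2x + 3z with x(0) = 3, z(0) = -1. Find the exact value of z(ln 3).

A = [[2,0],[-2,3]]; eigenvalues λ = 3, 2.
Eigenvectors: (0,-1) for λ=3, (1,2) for λ=2.
From the initial condition, c_1 = 7, c_2 = 3.
z(ln 3) = (7)(3^3)(-1) + (3)(3^2)(2) = -135.

-135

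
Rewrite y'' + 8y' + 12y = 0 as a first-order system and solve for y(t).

y(t) = C_1e^(-2t) + C_2e^(-6t)

Let x_1 = y, x_2 = y'. Then x_1' = x_2 and x_2' = -12x_1 - 8x_2.
A = [[0,1],[-12,-8]]; det(A-λI) = λ^2 + 8λ + 12.
Eigenvalues λ = -2, -6 with eigenvectors (1,-2), (1,-6).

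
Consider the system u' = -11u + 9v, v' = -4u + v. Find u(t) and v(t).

u(t) = -3K_1e^(-5t) - 3K_2te^(-5t) - K_2e^(-5t), v(t) = -2K_1e^(-5t) - 2K_2te^(-5t) - K_2e^(-5t)

Coefficient matrix A = [[-11, 9], [-4, 1]].
Characteristic polynomial det(A - λI) = λ^2 + 10λ + 25 = 0.
Single eigenvalue λ = -5 with algebraic multiplicity 2.
Eigenvector v = (-3,-2); generalized eigenvector w with (A-λI)w=v is (-1,-1).
General solution: e^(-5t)[K_1·v + K_2·(t·v + w)].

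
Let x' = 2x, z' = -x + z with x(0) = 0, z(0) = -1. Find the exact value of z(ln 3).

-3

A = [[2,0],[-1,1]]; eigenvalues λ = 1, 2.
Eigenvectors: (0,-1) for λ=1, (-1,1) for λ=2.
From the initial condition, c_1 = 1, c_2 = 0.
z(ln 3) = (1)(3^1)(-1) + (0)(3^2)(1) = -3.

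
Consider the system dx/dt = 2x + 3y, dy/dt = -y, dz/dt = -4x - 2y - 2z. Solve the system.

Coefficient matrix A = [[2, 3, 0], [0, -1, 0], [-4, -2, -2]].
det(A - λI) = 0 gives eigenvalues λ = -1, 2, -2.
For λ=-1: eigenvector (-1,1,2).
For λ=2: eigenvector (1,0,-1).
For λ=-2: eigenvector (0,0,1).
General solution: c_1e^(-t)(-1,1,2) + c_2e^(2t)(1,0,-1) + c_3e^(-2t)(0,0,1).

x(t) = -c_1e^(-t) + c_2e^(2t), y(t) = c_1e^(-t), z(t) = 2c_1e^(-t) - c_2e^(2t) + c_3e^(-2t)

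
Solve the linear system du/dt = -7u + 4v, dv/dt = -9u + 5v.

u(t) = 2c_1e^(-t) + 2c_2te^(-t) + c_2e^(-t), v(t) = 3c_1e^(-t) + 3c_2te^(-t) + 2c_2e^(-t)

Coefficient matrix A = [[-7, 4], [-9, 5]].
Characteristic polynomial det(A - λI) = λ^2 + 2λ + 1 = 0.
Single eigenvalue λ = -1 with algebraic multiplicity 2.
Eigenvector v = (2,3); generalized eigenvector w with (A-λI)w=v is (1,2).
General solution: e^(-t)[c_1·v + c_2·(t·v + w)].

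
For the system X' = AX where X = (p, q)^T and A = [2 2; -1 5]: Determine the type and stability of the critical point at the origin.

A = [[2,2],[-1,5]]; det(A-λI) = λ^2 - 7λ + 12.
λ = 3, 4: both positive.

unstable node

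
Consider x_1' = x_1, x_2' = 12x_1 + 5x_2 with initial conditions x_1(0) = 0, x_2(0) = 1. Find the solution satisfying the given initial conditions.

x_1(t) = 0, x_2(t) = e^(5t)

Coefficient matrix A = [[1, 0], [12, 5]].
Characteristic polynomial det(A - λI) = λ^2 - 6λ + 5 = 0.
Eigenvalues λ = 1, 5.
For λ=1: (A-λI) row 2 is [12, 4], so an eigenvector is (1, -3).
For λ=5: (A-λI) row 1 is [-4, 0], so an eigenvector is (0, -1).
General solution: K_1e^(t)(1,-3) + K_2e^(5t)(0,-1).
Applying x_1(0)=0, x_2(0)=1 gives K_1=0, K_2=-1.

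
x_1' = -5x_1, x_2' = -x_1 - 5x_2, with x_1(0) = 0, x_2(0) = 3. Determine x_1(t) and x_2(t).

x_1(t) = 0, x_2(t) = 3e^(-5t)

Coefficient matrix A = [[-5, 0], [-1, -5]].
Characteristic polynomial det(A - λI) = λ^2 + 10λ + 25 = 0.
Single eigenvalue λ = -5 with algebraic multiplicity 2.
Eigenvector v = (0,-1); generalized eigenvector w with (A-λI)w=v is (1,-3).
General solution: e^(-5t)[c_1·v + c_2·(t·v + w)].
Applying x_1(0)=0, x_2(0)=3 gives c_1=-3, c_2=0.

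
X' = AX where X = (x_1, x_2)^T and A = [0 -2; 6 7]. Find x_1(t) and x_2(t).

x_1(t) = c_1e^(4t) - 2c_2e^(3t), x_2(t) = -2c_1e^(4t) + 3c_2e^(3t)

Coefficient matrix A = [[0, -2], [6, 7]].
Characteristic polynomial det(A - λI) = λ^2 - 7λ + 12 = 0.
Eigenvalues λ = 4, 3.
For λ=4: (A-λI) row 1 is [-4, -2], so an eigenvector is (1, -2).
For λ=3: (A-λI) row 1 is [-3, -2], so an eigenvector is (-2, 3).
General solution: c_1e^(4t)(1,-2) + c_2e^(3t)(-2,3).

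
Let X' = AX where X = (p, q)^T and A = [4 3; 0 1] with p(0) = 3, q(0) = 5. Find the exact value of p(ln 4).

2028

A = [[4,3],[0,1]]; eigenvalues λ = 1, 4.
Eigenvectors: (1,-1) for λ=1, (1,0) for λ=4.
From the initial condition, c_1 = -5, c_2 = 8.
p(ln 4) = (-5)(4^1)(1) + (8)(4^4)(1) = 2028.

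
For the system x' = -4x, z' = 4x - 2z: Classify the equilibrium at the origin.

A = [[-4,0],[4,-2]]; det(A-λI) = λ^2 + 6λ + 8.
λ = -4, -2: both negative.

stable node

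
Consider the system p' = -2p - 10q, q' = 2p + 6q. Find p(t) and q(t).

p(t) = 2C_1e^(2t)sin(2t) - C_1e^(2t)cos(2t) - C_2e^(2t)sin(2t) - 2C_2e^(2t)cos(2t), q(t) = -C_1e^(2t)sin(2t) + C_2e^(2t)cos(2t)

Coefficient matrix A = [[-2, -10], [2, 6]].
Characteristic polynomial det(A - λI) = λ^2 - 4λ + 8 = 0.
Eigenvalues λ = 2 ± 2i (complex conjugate pair).
For λ=2+2i: an eigenvector is (-1,0) - i(2,-1) = (-1 - 2i, 0 + i).
A real fundamental pair from Re and Im of e^((2+2i)t)v: X_1 = e^(2t)(cos(2t)·(-1,0) + sin(2t)·(2,-1)), X_2 = e^(2t)(sin(2t)·(-1,0) - cos(2t)·(2,-1)).
General solution: C_1X_1 + C_2X_2.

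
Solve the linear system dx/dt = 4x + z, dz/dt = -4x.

Coefficient matrix A = [[4, 1], [-4, 0]].
Characteristic polynomial det(A - λI) = λ^2 - 4λ + 4 = 0.
Single eigenvalue λ = 2 with algebraic multiplicity 2.
Eigenvector v = (-1,2); generalized eigenvector w with (A-λI)w=v is (1,-3).
General solution: e^(2t)[C_1·v + C_2·(t·v + w)].

x(t) = -C_1e^(2t) - C_2te^(2t) + C_2e^(2t), z(t) = 2C_1e^(2t) + 2C_2te^(2t) - 3C_2e^(2t)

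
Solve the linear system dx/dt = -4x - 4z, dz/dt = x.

Coefficient matrix A = [[-4, -4], [1, 0]].
Characteristic polynomial det(A - λI) = λ^2 + 4λ + 4 = 0.
Single eigenvalue λ = -2 with algebraic multiplicity 2.
Eigenvector v = (2,-1); generalized eigenvector w with (A-λI)w=v is (3,-2).
General solution: e^(-2t)[K_1·v + K_2·(t·v + w)].

x(t) = 2K_1e^(-2t) + 2K_2te^(-2t) + 3K_2e^(-2t), z(t) = -K_1e^(-2t) - K_2te^(-2t) - 2K_2e^(-2t)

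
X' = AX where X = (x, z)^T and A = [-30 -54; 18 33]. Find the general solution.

x(t) = -2C_1e^(-3t) - 3C_2e^(6t), z(t) = C_1e^(-3t) + 2C_2e^(6t)

Coefficient matrix A = [[-30, -54], [18, 33]].
Characteristic polynomial det(A - λI) = λ^2 - 3λ - 18 = 0.
Eigenvalues λ = -3, 6.
For λ=-3: (A-λI) row 1 is [-27, -54], so an eigenvector is (-2, 1).
For λ=6: (A-λI) row 1 is [-36, -54], so an eigenvector is (-3, 2).
General solution: C_1e^(-3t)(-2,1) + C_2e^(6t)(-3,2).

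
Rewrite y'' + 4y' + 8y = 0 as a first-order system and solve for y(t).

Let x_1 = y, x_2 = y'. Then x_1' = x_2 and x_2' = -8x_1 - 4x_2.
A = [[0,1],[-8,-4]]; det(A-λI) = λ^2 + 4λ + 8.
Eigenvalues λ = -2 ± 2i.

y(t) = K_1e^(-2t)cos(2t) + K_2e^(-2t)sin(2t)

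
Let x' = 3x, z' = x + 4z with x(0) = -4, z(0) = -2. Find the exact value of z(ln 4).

A = [[3,0],[1,4]]; eigenvalues λ = 4, 3.
Eigenvectors: (0,1) for λ=4, (1,-1) for λ=3.
From the initial condition, c_1 = -6, c_2 = -4.
z(ln 4) = (-6)(4^4)(1) + (-4)(4^3)(-1) = -1280.

-1280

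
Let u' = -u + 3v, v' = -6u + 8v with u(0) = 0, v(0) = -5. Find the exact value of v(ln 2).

A = [[-1,3],[-6,8]]; eigenvalues λ = 5, 2.
Eigenvectors: (1,2) for λ=5, (1,1) for λ=2.
From the initial condition, c_1 = -5, c_2 = 5.
v(ln 2) = (-5)(2^5)(2) + (5)(2^2)(1) = -300.

-300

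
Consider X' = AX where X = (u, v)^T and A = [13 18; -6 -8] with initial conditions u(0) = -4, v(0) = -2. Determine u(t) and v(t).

Coefficient matrix A = [[13, 18], [-6, -8]].
Characteristic polynomial det(A - λI) = λ^2 - 5λ + 4 = 0.
Eigenvalues λ = 4, 1.
For λ=4: (A-λI) row 1 is [9, 18], so an eigenvector is (2, -1).
For λ=1: (A-λI) row 1 is [12, 18], so an eigenvector is (3, -2).
General solution: C_1e^(4t)(2,-1) + C_2e^(t)(3,-2).
Applying u(0)=-4, v(0)=-2 gives C_1=-14, C_2=8.

u(t) = -28e^(4t) + 24e^(t), v(t) = 14e^(4t) - 16e^(t)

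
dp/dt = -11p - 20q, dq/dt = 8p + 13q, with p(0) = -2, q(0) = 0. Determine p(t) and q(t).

p(t) = 6e^(t)sin(4t) - 2e^(t)cos(4t), q(t) = -4e^(t)sin(4t)

Coefficient matrix A = [[-11, -20], [8, 13]].
Characteristic polynomial det(A - λI) = λ^2 - 2λ + 17 = 0.
Eigenvalues λ = 1 ± 4i (complex conjugate pair).
For λ=1+4i: an eigenvector is (-1,1) - i(-2,1) = (-1 + 2i, 1 - i).
A real fundamental pair from Re and Im of e^((1+4i)t)v: X_1 = e^(t)(cos(4t)·(-1,1) + sin(4t)·(-2,1)), X_2 = e^(t)(sin(4t)·(-1,1) - cos(4t)·(-2,1)).
General solution: c_1X_1 + c_2X_2.
Applying p(0)=-2, q(0)=0 gives c_1=-2, c_2=-2.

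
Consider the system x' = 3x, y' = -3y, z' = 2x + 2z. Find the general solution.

Coefficient matrix A = [[3, 0, 0], [0, -3, 0], [2, 0, 2]].
det(A - λI) = 0 gives eigenvalues λ = 3, -3, 2.
For λ=3: eigenvector (1,0,2).
For λ=-3: eigenvector (0,1,0).
For λ=2: eigenvector (0,0,1).
General solution: K_1e^(3t)(1,0,2) + K_2e^(-3t)(0,1,0) + K_3e^(2t)(0,0,1).

x(t) = K_1e^(3t), y(t) = K_2e^(-3t), z(t) = 2K_1e^(3t) + K_3e^(2t)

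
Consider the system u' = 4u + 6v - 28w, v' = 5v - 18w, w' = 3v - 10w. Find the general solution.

u(t) = K_1e^(4t) + 2K_2e^(-4t) + 2K_3e^(-t), v(t) = 2K_2e^(-4t) + 3K_3e^(-t), w(t) = K_2e^(-4t) + K_3e^(-t)

Coefficient matrix A = [[4, 6, -28], [0, 5, -18], [0, 3, -10]].
det(A - λI) = 0 gives eigenvalues λ = 4, -4, -1.
For λ=4: eigenvector (1,0,0).
For λ=-4: eigenvector (2,2,1).
For λ=-1: eigenvector (2,3,1).
General solution: K_1e^(4t)(1,0,0) + K_2e^(-4t)(2,2,1) + K_3e^(-t)(2,3,1).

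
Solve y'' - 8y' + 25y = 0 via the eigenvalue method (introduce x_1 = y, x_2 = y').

Let x_1 = y, x_2 = y'. Then x_1' = x_2 and x_2' = -25x_1 + 8x_2.
A = [[0,1],[-25,8]]; det(A-λI) = λ^2 - 8λ + 25.
Eigenvalues λ = 4 ± 3i.

y(t) = C_1e^(4t)cos(3t) + C_2e^(4t)sin(3t)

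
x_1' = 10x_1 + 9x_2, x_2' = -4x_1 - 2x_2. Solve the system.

Coefficient matrix A = [[10, 9], [-4, -2]].
Characteristic polynomial det(A - λI) = λ^2 - 8λ + 16 = 0.
Single eigenvalue λ = 4 with algebraic multiplicity 2.
Eigenvector v = (3,-2); generalized eigenvector w with (A-λI)w=v is (2,-1).
General solution: e^(4t)[C_1·v + C_2·(t·v + w)].

x_1(t) = 3C_1e^(4t) + 3C_2te^(4t) + 2C_2e^(4t), x_2(t) = -2C_1e^(4t) - 2C_2te^(4t) - C_2e^(4t)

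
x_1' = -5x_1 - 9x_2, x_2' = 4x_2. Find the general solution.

x_1(t) = K_1e^(4t) + K_2e^(-5t), x_2(t) = -K_1e^(4t)

Coefficient matrix A = [[-5, -9], [0, 4]].
Characteristic polynomial det(A - λI) = λ^2 + λ - 20 = 0.
Eigenvalues λ = 4, -5.
For λ=4: (A-λI) row 1 is [-9, -9], so an eigenvector is (1, -1).
For λ=-5: (A-λI) row 1 is [0, -9], so an eigenvector is (1, 0).
General solution: K_1e^(4t)(1,-1) + K_2e^(-5t)(1,0).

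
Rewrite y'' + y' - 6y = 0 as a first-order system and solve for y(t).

Let x_1 = y, x_2 = y'. Then x_1' = x_2 and x_2' = 6x_1 - x_2.
A = [[0,1],[6,-1]]; det(A-λI) = λ^2 + λ - 6.
Eigenvalues λ = -3, 2 with eigenvectors (1,-3), (1,2).

y(t) = C_1e^(-3t) + C_2e^(2t)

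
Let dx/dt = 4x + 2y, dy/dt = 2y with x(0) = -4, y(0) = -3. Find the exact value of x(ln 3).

A = [[4,2],[0,2]]; eigenvalues λ = 4, 2.
Eigenvectors: (-1,0) for λ=4, (-1,1) for λ=2.
From the initial condition, c_1 = 7, c_2 = -3.
x(ln 3) = (7)(3^4)(-1) + (-3)(3^2)(-1) = -540.

-540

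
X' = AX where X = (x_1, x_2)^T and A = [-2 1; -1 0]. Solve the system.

x_1(t) = C_1e^(-t) + C_2te^(-t) - C_2e^(-t), x_2(t) = C_1e^(-t) + C_2te^(-t)

Coefficient matrix A = [[-2, 1], [-1, 0]].
Characteristic polynomial det(A - λI) = λ^2 + 2λ + 1 = 0.
Single eigenvalue λ = -1 with algebraic multiplicity 2.
Eigenvector v = (1,1); generalized eigenvector w with (A-λI)w=v is (-1,0).
General solution: e^(-t)[C_1·v + C_2·(t·v + w)].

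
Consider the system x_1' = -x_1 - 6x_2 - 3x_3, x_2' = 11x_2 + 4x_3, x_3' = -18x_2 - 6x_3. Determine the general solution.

Coefficient matrix A = [[-1, -6, -3], [0, 11, 4], [0, -18, -6]].
det(A - λI) = 0 gives eigenvalues λ = -1, 3, 2.
For λ=-1: eigenvector (1,0,0).
For λ=3: eigenvector (0,1,-2).
For λ=2: eigenvector (-1,-4,9).
General solution: c_1e^(-t)(1,0,0) + c_2e^(3t)(0,1,-2) + c_3e^(2t)(-1,-4,9).

x_1(t) = c_1e^(-t) - c_3e^(2t), x_2(t) = c_2e^(3t) - 4c_3e^(2t), x_3(t) = -2c_2e^(3t) + 9c_3e^(2t)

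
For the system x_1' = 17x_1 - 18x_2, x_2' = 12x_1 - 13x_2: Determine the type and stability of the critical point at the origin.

A = [[17,-18],[12,-13]]; det(A-λI) = λ^2 - 4λ - 5.
λ = 5, -1: opposite signs.

saddle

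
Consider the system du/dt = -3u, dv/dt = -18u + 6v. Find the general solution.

Coefficient matrix A = [[-3, 0], [-18, 6]].
Characteristic polynomial det(A - λI) = λ^2 - 3λ - 18 = 0.
Eigenvalues λ = 6, -3.
For λ=6: (A-λI) row 1 is [-9, 0], so an eigenvector is (0, 1).
For λ=-3: (A-λI) row 2 is [-18, 9], so an eigenvector is (1, 2).
General solution: C_1e^(6t)(0,1) + C_2e^(-3t)(1,2).

u(t) = C_2e^(-3t), v(t) = C_1e^(6t) + 2C_2e^(-3t)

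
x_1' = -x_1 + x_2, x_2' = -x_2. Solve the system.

x_1(t) = c_1e^(-t) + c_2te^(-t) + 2c_2e^(-t), x_2(t) = c_2e^(-t)

Coefficient matrix A = [[-1, 1], [0, -1]].
Characteristic polynomial det(A - λI) = λ^2 + 2λ + 1 = 0.
Single eigenvalue λ = -1 with algebraic multiplicity 2.
Eigenvector v = (1,0); generalized eigenvector w with (A-λI)w=v is (2,1).
General solution: e^(-t)[c_1·v + c_2·(t·v + w)].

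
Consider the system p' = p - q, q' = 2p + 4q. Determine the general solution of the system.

Coefficient matrix A = [[1, -1], [2, 4]].
Characteristic polynomial det(A - λI) = λ^2 - 5λ + 6 = 0.
Eigenvalues λ = 3, 2.
For λ=3: (A-λI) row 1 is [-2, -1], so an eigenvector is (1, -2).
For λ=2: (A-λI) row 1 is [-1, -1], so an eigenvector is (1, -1).
General solution: c_1e^(3t)(1,-2) + c_2e^(2t)(1,-1).

p(t) = c_1e^(3t) + c_2e^(2t), q(t) = -2c_1e^(3t) - c_2e^(2t)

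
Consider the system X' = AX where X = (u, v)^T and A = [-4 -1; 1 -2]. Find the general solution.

u(t) = -K_1e^(-3t) - K_2te^(-3t) + 3K_2e^(-3t), v(t) = K_1e^(-3t) + K_2te^(-3t) - 2K_2e^(-3t)

Coefficient matrix A = [[-4, -1], [1, -2]].
Characteristic polynomial det(A - λI) = λ^2 + 6λ + 9 = 0.
Single eigenvalue λ = -3 with algebraic multiplicity 2.
Eigenvector v = (-1,1); generalized eigenvector w with (A-λI)w=v is (3,-2).
General solution: e^(-3t)[K_1·v + K_2·(t·v + w)].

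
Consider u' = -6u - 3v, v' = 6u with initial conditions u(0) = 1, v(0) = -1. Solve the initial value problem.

Coefficient matrix A = [[-6, -3], [6, 0]].
Characteristic polynomial det(A - λI) = λ^2 + 6λ + 18 = 0.
Eigenvalues λ = -3 ± 3i (complex conjugate pair).
For λ=-3+3i: an eigenvector is (0,-1) - i(1,-1) = (0 - i, -1 + i).
A real fundamental pair from Re and Im of e^((-3+3i)t)v: X_1 = e^(-3t)(cos(3t)·(0,-1) + sin(3t)·(1,-1)), X_2 = e^(-3t)(sin(3t)·(0,-1) - cos(3t)·(1,-1)).
General solution: c_1X_1 + c_2X_2.
Applying u(0)=1, v(0)=-1 gives c_1=0, c_2=-1.

u(t) = e^(-3t)cos(3t), v(t) = e^(-3t)sin(3t) - e^(-3t)cos(3t)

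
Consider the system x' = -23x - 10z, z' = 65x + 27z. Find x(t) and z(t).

Coefficient matrix A = [[-23, -10], [65, 27]].
Characteristic polynomial det(A - λI) = λ^2 - 4λ + 29 = 0.
Eigenvalues λ = 2 ± 5i (complex conjugate pair).
For λ=2+5i: an eigenvector is (-1,2) - i(1,-3) = (-1 - i, 2 + 3i).
A real fundamental pair from Re and Im of e^((2+5i)t)v: X_1 = e^(2t)(cos(5t)·(-1,2) + sin(5t)·(1,-3)), X_2 = e^(2t)(sin(5t)·(-1,2) - cos(5t)·(1,-3)).
General solution: C_1X_1 + C_2X_2.

x(t) = C_1e^(2t)sin(5t) - C_1e^(2t)cos(5t) - C_2e^(2t)sin(5t) - C_2e^(2t)cos(5t), z(t) = -3C_1e^(2t)sin(5t) + 2C_1e^(2t)cos(5t) + 2C_2e^(2t)sin(5t) + 3C_2e^(2t)cos(5t)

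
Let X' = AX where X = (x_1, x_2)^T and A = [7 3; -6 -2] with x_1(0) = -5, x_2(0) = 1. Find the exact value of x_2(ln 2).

A = [[7,3],[-6,-2]]; eigenvalues λ = 4, 1.
Eigenvectors: (1,-1) for λ=4, (-1,2) for λ=1.
From the initial condition, c_1 = -9, c_2 = -4.
x_2(ln 2) = (-9)(2^4)(-1) + (-4)(2^1)(2) = 128.

128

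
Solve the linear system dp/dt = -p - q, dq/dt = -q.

Coefficient matrix A = [[-1, -1], [0, -1]].
Characteristic polynomial det(A - λI) = λ^2 + 2λ + 1 = 0.
Single eigenvalue λ = -1 with algebraic multiplicity 2.
Eigenvector v = (-1,0); generalized eigenvector w with (A-λI)w=v is (3,1).
General solution: e^(-t)[K_1·v + K_2·(t·v + w)].

p(t) = -K_1e^(-t) - K_2te^(-t) + 3K_2e^(-t), q(t) = K_2e^(-t)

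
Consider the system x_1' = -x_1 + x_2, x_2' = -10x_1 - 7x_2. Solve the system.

Coefficient matrix A = [[-1, 1], [-10, -7]].
Characteristic polynomial det(A - λI) = λ^2 + 8λ + 17 = 0.
Eigenvalues λ = -4 ± i (complex conjugate pair).
For λ=-4+i: an eigenvector is (0,-1) - i(-1,3) = (0 + i, -1 - 3i).
A real fundamental pair from Re and Im of e^((-4+i)t)v: X_1 = e^(-4t)(cos(t)·(0,-1) + sin(t)·(-1,3)), X_2 = e^(-4t)(sin(t)·(0,-1) - cos(t)·(-1,3)).
General solution: c_1X_1 + c_2X_2.

x_1(t) = -c_1e^(-4t)sin(t) + c_2e^(-4t)cos(t), x_2(t) = 3c_1e^(-4t)sin(t) - c_1e^(-4t)cos(t) - c_2e^(-4t)sin(t) - 3c_2e^(-4t)cos(t)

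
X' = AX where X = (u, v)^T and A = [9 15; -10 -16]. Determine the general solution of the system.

u(t) = -C_1e^(-6t) - 3C_2e^(-t), v(t) = C_1e^(-6t) + 2C_2e^(-t)

Coefficient matrix A = [[9, 15], [-10, -16]].
Characteristic polynomial det(A - λI) = λ^2 + 7λ + 6 = 0.
Eigenvalues λ = -6, -1.
For λ=-6: (A-λI) row 1 is [15, 15], so an eigenvector is (-1, 1).
For λ=-1: (A-λI) row 1 is [10, 15], so an eigenvector is (-3, 2).
General solution: C_1e^(-6t)(-1,1) + C_2e^(-t)(-3,2).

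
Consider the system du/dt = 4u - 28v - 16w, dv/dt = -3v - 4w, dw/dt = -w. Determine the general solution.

u(t) = 4c_1e^(-3t) + c_2e^(4t) - 8c_3e^(-t), v(t) = c_1e^(-3t) - 2c_3e^(-t), w(t) = c_3e^(-t)

Coefficient matrix A = [[4, -28, -16], [0, -3, -4], [0, 0, -1]].
det(A - λI) = 0 gives eigenvalues λ = -3, 4, -1.
For λ=-3: eigenvector (4,1,0).
For λ=4: eigenvector (1,0,0).
For λ=-1: eigenvector (-8,-2,1).
General solution: c_1e^(-3t)(4,1,0) + c_2e^(4t)(1,0,0) + c_3e^(-t)(-8,-2,1).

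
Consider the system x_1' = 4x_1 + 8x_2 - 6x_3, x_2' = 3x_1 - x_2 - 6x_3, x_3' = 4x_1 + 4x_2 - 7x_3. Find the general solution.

Coefficient matrix A = [[4, 8, -6], [3, -1, -6], [4, 4, -7]].
det(A - λI) = 0 gives eigenvalues λ = -4, -1, 1.
For λ=-4: eigenvector (1,-1,0).
For λ=-1: eigenvector (-4,1,-2).
For λ=1: eigenvector (2,0,1).
General solution: c_1e^(-4t)(1,-1,0) + c_2e^(-t)(-4,1,-2) + c_3e^(t)(2,0,1).

x_1(t) = c_1e^(-4t) - 4c_2e^(-t) + 2c_3e^(t), x_2(t) = -c_1e^(-4t) + c_2e^(-t), x_3(t) = -2c_2e^(-t) + c_3e^(t)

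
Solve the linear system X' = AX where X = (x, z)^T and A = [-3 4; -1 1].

Coefficient matrix A = [[-3, 4], [-1, 1]].
Characteristic polynomial det(A - λI) = λ^2 + 2λ + 1 = 0.
Single eigenvalue λ = -1 with algebraic multiplicity 2.
Eigenvector v = (-2,-1); generalized eigenvector w with (A-λI)w=v is (1,0).
General solution: e^(-t)[K_1·v + K_2·(t·v + w)].

x(t) = -2K_1e^(-t) - 2K_2te^(-t) + K_2e^(-t), z(t) = -K_1e^(-t) - K_2te^(-t)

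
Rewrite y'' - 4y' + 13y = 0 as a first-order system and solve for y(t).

Let x_1 = y, x_2 = y'. Then x_1' = x_2 and x_2' = -13x_1 + 4x_2.
A = [[0,1],[-13,4]]; det(A-λI) = λ^2 - 4λ + 13.
Eigenvalues λ = 2 ± 3i.

y(t) = K_1e^(2t)cos(3t) + K_2e^(2t)sin(3t)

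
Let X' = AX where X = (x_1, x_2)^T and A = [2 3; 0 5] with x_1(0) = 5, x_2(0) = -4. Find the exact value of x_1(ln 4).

-3952

A = [[2,3],[0,5]]; eigenvalues λ = 2, 5.
Eigenvectors: (-1,0) for λ=2, (1,1) for λ=5.
From the initial condition, c_1 = -9, c_2 = -4.
x_1(ln 4) = (-9)(4^2)(-1) + (-4)(4^5)(1) = -3952.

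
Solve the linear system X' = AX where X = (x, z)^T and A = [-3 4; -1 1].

Coefficient matrix A = [[-3, 4], [-1, 1]].
Characteristic polynomial det(A - λI) = λ^2 + 2λ + 1 = 0.
Single eigenvalue λ = -1 with algebraic multiplicity 2.
Eigenvector v = (2,1); generalized eigenvector w with (A-λI)w=v is (-1,0).
General solution: e^(-t)[K_1·v + K_2·(t·v + w)].

x(t) = 2K_1e^(-t) + 2K_2te^(-t) - K_2e^(-t), z(t) = K_1e^(-t) + K_2te^(-t)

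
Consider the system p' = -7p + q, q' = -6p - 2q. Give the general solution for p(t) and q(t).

Coefficient matrix A = [[-7, 1], [-6, -2]].
Characteristic polynomial det(A - λI) = λ^2 + 9λ + 20 = 0.
Eigenvalues λ = -4, -5.
For λ=-4: (A-λI) row 1 is [-3, 1], so an eigenvector is (-1, -3).
For λ=-5: (A-λI) row 1 is [-2, 1], so an eigenvector is (-1, -2).
General solution: c_1e^(-4t)(-1,-3) + c_2e^(-5t)(-1,-2).

p(t) = -c_1e^(-4t) - c_2e^(-5t), q(t) = -3c_1e^(-4t) - 2c_2e^(-5t)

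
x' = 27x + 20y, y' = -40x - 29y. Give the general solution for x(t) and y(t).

x(t) = C_1e^(-t)sin(4t) - 2C_1e^(-t)cos(4t) - 2C_2e^(-t)sin(4t) - C_2e^(-t)cos(4t), y(t) = -C_1e^(-t)sin(4t) + 3C_1e^(-t)cos(4t) + 3C_2e^(-t)sin(4t) + C_2e^(-t)cos(4t)

Coefficient matrix A = [[27, 20], [-40, -29]].
Characteristic polynomial det(A - λI) = λ^2 + 2λ + 17 = 0.
Eigenvalues λ = -1 ± 4i (complex conjugate pair).
For λ=-1+4i: an eigenvector is (-2,3) - i(1,-1) = (-2 - i, 3 + i).
A real fundamental pair from Re and Im of e^((-1+4i)t)v: X_1 = e^(-t)(cos(4t)·(-2,3) + sin(4t)·(1,-1)), X_2 = e^(-t)(sin(4t)·(-2,3) - cos(4t)·(1,-1)).
General solution: C_1X_1 + C_2X_2.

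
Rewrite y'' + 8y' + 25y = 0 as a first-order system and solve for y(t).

Let x_1 = y, x_2 = y'. Then x_1' = x_2 and x_2' = -25x_1 - 8x_2.
A = [[0,1],[-25,-8]]; det(A-λI) = λ^2 + 8λ + 25.
Eigenvalues λ = -4 ± 3i.

y(t) = K_1e^(-4t)cos(3t) + K_2e^(-4t)sin(3t)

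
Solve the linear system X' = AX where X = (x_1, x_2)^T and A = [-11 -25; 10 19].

Coefficient matrix A = [[-11, -25], [10, 19]].
Characteristic polynomial det(A - λI) = λ^2 - 8λ + 41 = 0.
Eigenvalues λ = 4 ± 5i (complex conjugate pair).
For λ=4+5i: an eigenvector is (-2,1) - i(1,-1) = (-2 - i, 1 + i).
A real fundamental pair from Re and Im of e^((4+5i)t)v: X_1 = e^(4t)(cos(5t)·(-2,1) + sin(5t)·(1,-1)), X_2 = e^(4t)(sin(5t)·(-2,1) - cos(5t)·(1,-1)).
General solution: K_1X_1 + K_2X_2.

x_1(t) = K_1e^(4t)sin(5t) - 2K_1e^(4t)cos(5t) - 2K_2e^(4t)sin(5t) - K_2e^(4t)cos(5t), x_2(t) = -K_1e^(4t)sin(5t) + K_1e^(4t)cos(5t) + K_2e^(4t)sin(5t) + K_2e^(4t)cos(5t)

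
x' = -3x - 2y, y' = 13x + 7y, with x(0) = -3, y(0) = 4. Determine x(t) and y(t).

Coefficient matrix A = [[-3, -2], [13, 7]].
Characteristic polynomial det(A - λI) = λ^2 - 4λ + 5 = 0.
Eigenvalues λ = 2 ± i (complex conjugate pair).
For λ=2+i: an eigenvector is (-1,2) - i(1,-3) = (-1 - i, 2 + 3i).
A real fundamental pair from Re and Im of e^((2+i)t)v: X_1 = e^(2t)(cos(t)·(-1,2) + sin(t)·(1,-3)), X_2 = e^(2t)(sin(t)·(-1,2) - cos(t)·(1,-3)).
General solution: c_1X_1 + c_2X_2.
Applying x(0)=-3, y(0)=4 gives c_1=5, c_2=-2.

x(t) = 7e^(2t)sin(t) - 3e^(2t)cos(t), y(t) = -19e^(2t)sin(t) + 4e^(2t)cos(t)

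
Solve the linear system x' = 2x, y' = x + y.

x(t) = -C_1e^(2t), y(t) = -C_1e^(2t) + C_2e^(t)

Coefficient matrix A = [[2, 0], [1, 1]].
Characteristic polynomial det(A - λI) = λ^2 - 3λ + 2 = 0.
Eigenvalues λ = 2, 1.
For λ=2: (A-λI) row 2 is [1, -1], so an eigenvector is (-1, -1).
For λ=1: (A-λI) row 1 is [1, 0], so an eigenvector is (0, 1).
General solution: C_1e^(2t)(-1,-1) + C_2e^(t)(0,1).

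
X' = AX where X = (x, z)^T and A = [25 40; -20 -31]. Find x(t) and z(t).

Coefficient matrix A = [[25, 40], [-20, -31]].
Characteristic polynomial det(A - λI) = λ^2 + 6λ + 25 = 0.
Eigenvalues λ = -3 ± 4i (complex conjugate pair).
For λ=-3+4i: an eigenvector is (3,-2) - i(1,-1) = (3 - i, -2 + i).
A real fundamental pair from Re and Im of e^((-3+4i)t)v: X_1 = e^(-3t)(cos(4t)·(3,-2) + sin(4t)·(1,-1)), X_2 = e^(-3t)(sin(4t)·(3,-2) - cos(4t)·(1,-1)).
General solution: C_1X_1 + C_2X_2.

x(t) = C_1e^(-3t)sin(4t) + 3C_1e^(-3t)cos(4t) + 3C_2e^(-3t)sin(4t) - C_2e^(-3t)cos(4t), z(t) = -C_1e^(-3t)sin(4t) - 2C_1e^(-3t)cos(4t) - 2C_2e^(-3t)sin(4t) + C_2e^(-3t)cos(4t)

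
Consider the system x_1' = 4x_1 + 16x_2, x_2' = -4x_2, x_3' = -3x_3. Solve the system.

x_1(t) = 2K_1e^(-4t) + K_2e^(4t), x_2(t) = -K_1e^(-4t), x_3(t) = K_3e^(-3t)

Coefficient matrix A = [[4, 16, 0], [0, -4, 0], [0, 0, -3]].
det(A - λI) = 0 gives eigenvalues λ = -4, 4, -3.
For λ=-4: eigenvector (2,-1,0).
For λ=4: eigenvector (1,0,0).
For λ=-3: eigenvector (0,0,1).
General solution: K_1e^(-4t)(2,-1,0) + K_2e^(4t)(1,0,0) + K_3e^(-3t)(0,0,1).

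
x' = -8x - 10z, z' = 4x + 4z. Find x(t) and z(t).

Coefficient matrix A = [[-8, -10], [4, 4]].
Characteristic polynomial det(A - λI) = λ^2 + 4λ + 8 = 0.
Eigenvalues λ = -2 ± 2i (complex conjugate pair).
For λ=-2+2i: an eigenvector is (-1,1) - i(-2,1) = (-1 + 2i, 1 - i).
A real fundamental pair from Re and Im of e^((-2+2i)t)v: X_1 = e^(-2t)(cos(2t)·(-1,1) + sin(2t)·(-2,1)), X_2 = e^(-2t)(sin(2t)·(-1,1) - cos(2t)·(-2,1)).
General solution: C_1X_1 + C_2X_2.

x(t) = -2C_1e^(-2t)sin(2t) - C_1e^(-2t)cos(2t) - C_2e^(-2t)sin(2t) + 2C_2e^(-2t)cos(2t), z(t) = C_1e^(-2t)sin(2t) + C_1e^(-2t)cos(2t) + C_2e^(-2t)sin(2t) - C_2e^(-2t)cos(2t)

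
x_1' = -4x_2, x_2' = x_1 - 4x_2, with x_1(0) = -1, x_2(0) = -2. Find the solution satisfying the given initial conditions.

x_1(t) = 6te^(-2t) - e^(-2t), x_2(t) = 3te^(-2t) - 2e^(-2t)

Coefficient matrix A = [[0, -4], [1, -4]].
Characteristic polynomial det(A - λI) = λ^2 + 4λ + 4 = 0.
Single eigenvalue λ = -2 with algebraic multiplicity 2.
Eigenvector v = (-2,-1); generalized eigenvector w with (A-λI)w=v is (-1,0).
General solution: e^(-2t)[C_1·v + C_2·(t·v + w)].
Applying x_1(0)=-1, x_2(0)=-2 gives C_1=2, C_2=-3.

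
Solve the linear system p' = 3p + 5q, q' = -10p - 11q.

Coefficient matrix A = [[3, 5], [-10, -11]].
Characteristic polynomial det(A - λI) = λ^2 + 8λ + 17 = 0.
Eigenvalues λ = -4 ± i (complex conjugate pair).
For λ=-4+i: an eigenvector is (1,-1) - i(2,-3) = (1 - 2i, -1 + 3i).
A real fundamental pair from Re and Im of e^((-4+i)t)v: X_1 = e^(-4t)(cos(t)·(1,-1) + sin(t)·(2,-3)), X_2 = e^(-4t)(sin(t)·(1,-1) - cos(t)·(2,-3)).
General solution: c_1X_1 + c_2X_2.

p(t) = 2c_1e^(-4t)sin(t) + c_1e^(-4t)cos(t) + c_2e^(-4t)sin(t) - 2c_2e^(-4t)cos(t), q(t) = -3c_1e^(-4t)sin(t) - c_1e^(-4t)cos(t) - c_2e^(-4t)sin(t) + 3c_2e^(-4t)cos(t)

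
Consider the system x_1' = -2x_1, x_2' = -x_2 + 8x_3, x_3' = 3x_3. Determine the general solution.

x_1(t) = K_1e^(-2t), x_2(t) = K_2e^(-t) + 2K_3e^(3t), x_3(t) = K_3e^(3t)

Coefficient matrix A = [[-2, 0, 0], [0, -1, 8], [0, 0, 3]].
det(A - λI) = 0 gives eigenvalues λ = -2, -1, 3.
For λ=-2: eigenvector (1,0,0).
For λ=-1: eigenvector (0,1,0).
For λ=3: eigenvector (0,2,1).
General solution: K_1e^(-2t)(1,0,0) + K_2e^(-t)(0,1,0) + K_3e^(3t)(0,2,1).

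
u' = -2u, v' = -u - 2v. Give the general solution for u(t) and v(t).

u(t) = C_2e^(-2t), v(t) = -C_1e^(-2t) - C_2te^(-2t)

Coefficient matrix A = [[-2, 0], [-1, -2]].
Characteristic polynomial det(A - λI) = λ^2 + 4λ + 4 = 0.
Single eigenvalue λ = -2 with algebraic multiplicity 2.
Eigenvector v = (0,-1); generalized eigenvector w with (A-λI)w=v is (1,0).
General solution: e^(-2t)[C_1·v + C_2·(t·v + w)].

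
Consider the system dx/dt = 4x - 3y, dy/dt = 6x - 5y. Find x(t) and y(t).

Coefficient matrix A = [[4, -3], [6, -5]].
Characteristic polynomial det(A - λI) = λ^2 + λ - 2 = 0.
Eigenvalues λ = -2, 1.
For λ=-2: (A-λI) row 1 is [6, -3], so an eigenvector is (-1, -2).
For λ=1: (A-λI) row 1 is [3, -3], so an eigenvector is (1, 1).
General solution: c_1e^(-2t)(-1,-2) + c_2e^(t)(1,1).

x(t) = -c_1e^(-2t) + c_2e^(t), y(t) = -2c_1e^(-2t) + c_2e^(t)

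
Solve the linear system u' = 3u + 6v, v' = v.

u(t) = -3c_1e^(t) - c_2e^(3t), v(t) = c_1e^(t)

Coefficient matrix A = [[3, 6], [0, 1]].
Characteristic polynomial det(A - λI) = λ^2 - 4λ + 3 = 0.
Eigenvalues λ = 1, 3.
For λ=1: (A-λI) row 1 is [2, 6], so an eigenvector is (-3, 1).
For λ=3: (A-λI) row 1 is [0, 6], so an eigenvector is (-1, 0).
General solution: c_1e^(t)(-3,1) + c_2e^(3t)(-1,0).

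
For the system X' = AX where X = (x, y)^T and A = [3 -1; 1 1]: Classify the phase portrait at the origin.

A = [[3,-1],[1,1]]; det(A-λI) = λ^2 - 4λ + 4.
repeated λ = 2 with a single eigenvector.

unstable improper node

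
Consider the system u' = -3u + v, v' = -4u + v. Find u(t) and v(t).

Coefficient matrix A = [[-3, 1], [-4, 1]].
Characteristic polynomial det(A - λI) = λ^2 + 2λ + 1 = 0.
Single eigenvalue λ = -1 with algebraic multiplicity 2.
Eigenvector v = (1,2); generalized eigenvector w with (A-λI)w=v is (1,3).
General solution: e^(-t)[c_1·v + c_2·(t·v + w)].

u(t) = c_1e^(-t) + c_2te^(-t) + c_2e^(-t), v(t) = 2c_1e^(-t) + 2c_2te^(-t) + 3c_2e^(-t)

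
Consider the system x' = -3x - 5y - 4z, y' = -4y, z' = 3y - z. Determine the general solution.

x(t) = C_1e^(-4t) + C_2e^(-3t) - 2C_3e^(-t), y(t) = C_1e^(-4t), z(t) = -C_1e^(-4t) + C_3e^(-t)

Coefficient matrix A = [[-3, -5, -4], [0, -4, 0], [0, 3, -1]].
det(A - λI) = 0 gives eigenvalues λ = -4, -3, -1.
For λ=-4: eigenvector (1,1,-1).
For λ=-3: eigenvector (1,0,0).
For λ=-1: eigenvector (-2,0,1).
General solution: C_1e^(-4t)(1,1,-1) + C_2e^(-3t)(1,0,0) + C_3e^(-t)(-2,0,1).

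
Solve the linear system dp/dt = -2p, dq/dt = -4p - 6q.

p(t) = -c_1e^(-2t), q(t) = c_1e^(-2t) - c_2e^(-6t)

Coefficient matrix A = [[-2, 0], [-4, -6]].
Characteristic polynomial det(A - λI) = λ^2 + 8λ + 12 = 0.
Eigenvalues λ = -2, -6.
For λ=-2: (A-λI) row 2 is [-4, -4], so an eigenvector is (-1, 1).
For λ=-6: (A-λI) row 1 is [4, 0], so an eigenvector is (0, -1).
General solution: c_1e^(-2t)(-1,1) + c_2e^(-6t)(0,-1).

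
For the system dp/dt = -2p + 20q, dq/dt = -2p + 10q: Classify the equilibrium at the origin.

unstable spiral

A = [[-2,20],[-2,10]]; det(A-λI) = λ^2 - 8λ + 20.
λ = 4 ± 2i: positive real part.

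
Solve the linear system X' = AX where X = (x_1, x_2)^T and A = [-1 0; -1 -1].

Coefficient matrix A = [[-1, 0], [-1, -1]].
Characteristic polynomial det(A - λI) = λ^2 + 2λ + 1 = 0.
Single eigenvalue λ = -1 with algebraic multiplicity 2.
Eigenvector v = (0,-1); generalized eigenvector w with (A-λI)w=v is (1,-3).
General solution: e^(-t)[C_1·v + C_2·(t·v + w)].

x_1(t) = C_2e^(-t), x_2(t) = -C_1e^(-t) - C_2te^(-t) - 3C_2e^(-t)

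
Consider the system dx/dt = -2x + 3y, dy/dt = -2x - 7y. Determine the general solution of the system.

Coefficient matrix A = [[-2, 3], [-2, -7]].
Characteristic polynomial det(A - λI) = λ^2 + 9λ + 20 = 0.
Eigenvalues λ = -4, -5.
For λ=-4: (A-λI) row 1 is [2, 3], so an eigenvector is (-3, 2).
For λ=-5: (A-λI) row 1 is [3, 3], so an eigenvector is (1, -1).
General solution: c_1e^(-4t)(-3,2) + c_2e^(-5t)(1,-1).

x(t) = -3c_1e^(-4t) + c_2e^(-5t), y(t) = 2c_1e^(-4t) - c_2e^(-5t)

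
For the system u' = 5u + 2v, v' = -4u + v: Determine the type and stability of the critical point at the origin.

unstable spiral

A = [[5,2],[-4,1]]; det(A-λI) = λ^2 - 6λ + 13.
λ = 3 ± 2i: positive real part.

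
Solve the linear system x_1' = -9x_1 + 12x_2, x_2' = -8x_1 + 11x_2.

x_1(t) = -3c_1e^(-t) + c_2e^(3t), x_2(t) = -2c_1e^(-t) + c_2e^(3t)

Coefficient matrix A = [[-9, 12], [-8, 11]].
Characteristic polynomial det(A - λI) = λ^2 - 2λ - 3 = 0.
Eigenvalues λ = -1, 3.
For λ=-1: (A-λI) row 1 is [-8, 12], so an eigenvector is (-3, -2).
For λ=3: (A-λI) row 1 is [-12, 12], so an eigenvector is (1, 1).
General solution: c_1e^(-t)(-3,-2) + c_2e^(3t)(1,1).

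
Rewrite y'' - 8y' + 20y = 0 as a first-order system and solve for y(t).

y(t) = C_1e^(4t)cos(2t) + C_2e^(4t)sin(2t)

Let x_1 = y, x_2 = y'. Then x_1' = x_2 and x_2' = -20x_1 + 8x_2.
A = [[0,1],[-20,8]]; det(A-λI) = λ^2 - 8λ + 20.
Eigenvalues λ = 4 ± 2i.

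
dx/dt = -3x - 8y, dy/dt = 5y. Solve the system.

Coefficient matrix A = [[-3, -8], [0, 5]].
Characteristic polynomial det(A - λI) = λ^2 - 2λ - 15 = 0.
Eigenvalues λ = 5, -3.
For λ=5: (A-λI) row 1 is [-8, -8], so an eigenvector is (-1, 1).
For λ=-3: (A-λI) row 1 is [0, -8], so an eigenvector is (1, 0).
General solution: C_1e^(5t)(-1,1) + C_2e^(-3t)(1,0).

x(t) = -C_1e^(5t) + C_2e^(-3t), y(t) = C_1e^(5t)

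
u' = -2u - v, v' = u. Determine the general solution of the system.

Coefficient matrix A = [[-2, -1], [1, 0]].
Characteristic polynomial det(A - λI) = λ^2 + 2λ + 1 = 0.
Single eigenvalue λ = -1 with algebraic multiplicity 2.
Eigenvector v = (-1,1); generalized eigenvector w with (A-λI)w=v is (1,0).
General solution: e^(-t)[K_1·v + K_2·(t·v + w)].

u(t) = -K_1e^(-t) - K_2te^(-t) + K_2e^(-t), v(t) = K_1e^(-t) + K_2te^(-t)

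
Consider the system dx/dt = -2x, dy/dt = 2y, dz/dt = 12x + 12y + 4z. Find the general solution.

Coefficient matrix A = [[-2, 0, 0], [0, 2, 0], [12, 12, 4]].
det(A - λI) = 0 gives eigenvalues λ = 4, 2, -2.
For λ=4: eigenvector (0,0,1).
For λ=2: eigenvector (0,1,-6).
For λ=-2: eigenvector (1,0,-2).
General solution: K_1e^(4t)(0,0,1) + K_2e^(2t)(0,1,-6) + K_3e^(-2t)(1,0,-2).

x(t) = K_3e^(-2t), y(t) = K_2e^(2t), z(t) = K_1e^(4t) - 6K_2e^(2t) - 2K_3e^(-2t)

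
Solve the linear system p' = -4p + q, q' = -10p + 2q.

p(t) = C_1e^(-t)cos(t) + C_2e^(-t)sin(t), q(t) = -C_1e^(-t)sin(t) + 3C_1e^(-t)cos(t) + 3C_2e^(-t)sin(t) + C_2e^(-t)cos(t)

Coefficient matrix A = [[-4, 1], [-10, 2]].
Characteristic polynomial det(A - λI) = λ^2 + 2λ + 2 = 0.
Eigenvalues λ = -1 ± i (complex conjugate pair).
For λ=-1+i: an eigenvector is (1,3) - i(0,-1) = (1, 3 + i).
A real fundamental pair from Re and Im of e^((-1+i)t)v: X_1 = e^(-t)(cos(t)·(1,3) + sin(t)·(0,-1)), X_2 = e^(-t)(sin(t)·(1,3) - cos(t)·(0,-1)).
General solution: C_1X_1 + C_2X_2.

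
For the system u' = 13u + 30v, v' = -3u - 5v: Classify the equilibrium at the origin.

A = [[13,30],[-3,-5]]; det(A-λI) = λ^2 - 8λ + 25.
λ = 4 ± 3i: positive real part.

unstable spiral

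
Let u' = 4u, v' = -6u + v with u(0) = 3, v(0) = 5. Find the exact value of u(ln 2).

48

A = [[4,0],[-6,1]]; eigenvalues λ = 4, 1.
Eigenvectors: (-1,2) for λ=4, (0,1) for λ=1.
From the initial condition, c_1 = -3, c_2 = 11.
u(ln 2) = (-3)(2^4)(-1) + (11)(2^1)(0) = 48.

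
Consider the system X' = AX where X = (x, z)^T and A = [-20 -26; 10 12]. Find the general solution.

Coefficient matrix A = [[-20, -26], [10, 12]].
Characteristic polynomial det(A - λI) = λ^2 + 8λ + 20 = 0.
Eigenvalues λ = -4 ± 2i (complex conjugate pair).
For λ=-4+2i: an eigenvector is (-2,1) - i(3,-2) = (-2 - 3i, 1 + 2i).
A real fundamental pair from Re and Im of e^((-4+2i)t)v: X_1 = e^(-4t)(cos(2t)·(-2,1) + sin(2t)·(3,-2)), X_2 = e^(-4t)(sin(2t)·(-2,1) - cos(2t)·(3,-2)).
General solution: C_1X_1 + C_2X_2.

x(t) = 3C_1e^(-4t)sin(2t) - 2C_1e^(-4t)cos(2t) - 2C_2e^(-4t)sin(2t) - 3C_2e^(-4t)cos(2t), z(t) = -2C_1e^(-4t)sin(2t) + C_1e^(-4t)cos(2t) + C_2e^(-4t)sin(2t) + 2C_2e^(-4t)cos(2t)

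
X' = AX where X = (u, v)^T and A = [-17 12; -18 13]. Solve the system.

Coefficient matrix A = [[-17, 12], [-18, 13]].
Characteristic polynomial det(A - λI) = λ^2 + 4λ - 5 = 0.
Eigenvalues λ = 1, -5.
For λ=1: (A-λI) row 1 is [-18, 12], so an eigenvector is (-2, -3).
For λ=-5: (A-λI) row 1 is [-12, 12], so an eigenvector is (1, 1).
General solution: K_1e^(t)(-2,-3) + K_2e^(-5t)(1,1).

u(t) = -2K_1e^(t) + K_2e^(-5t), v(t) = -3K_1e^(t) + K_2e^(-5t)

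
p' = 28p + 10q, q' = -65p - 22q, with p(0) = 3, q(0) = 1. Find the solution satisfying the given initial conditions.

p(t) = 17e^(3t)sin(5t) + 3e^(3t)cos(5t), q(t) = -44e^(3t)sin(5t) + e^(3t)cos(5t)

Coefficient matrix A = [[28, 10], [-65, -22]].
Characteristic polynomial det(A - λI) = λ^2 - 6λ + 34 = 0.
Eigenvalues λ = 3 ± 5i (complex conjugate pair).
For λ=3+5i: an eigenvector is (1,-3) - i(-1,2) = (1 + i, -3 - 2i).
A real fundamental pair from Re and Im of e^((3+5i)t)v: X_1 = e^(3t)(cos(5t)·(1,-3) + sin(5t)·(-1,2)), X_2 = e^(3t)(sin(5t)·(1,-3) - cos(5t)·(-1,2)).
General solution: C_1X_1 + C_2X_2.
Applying p(0)=3, q(0)=1 gives C_1=-7, C_2=10.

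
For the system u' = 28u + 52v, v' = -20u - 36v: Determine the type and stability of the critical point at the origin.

stable spiral

A = [[28,52],[-20,-36]]; det(A-λI) = λ^2 + 8λ + 32.
λ = -4 ± 4i: negative real part.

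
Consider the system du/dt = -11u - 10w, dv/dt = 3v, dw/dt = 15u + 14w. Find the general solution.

u(t) = c_1e^(-t) - 2c_3e^(4t), v(t) = c_2e^(3t), w(t) = -c_1e^(-t) + 3c_3e^(4t)

Coefficient matrix A = [[-11, 0, -10], [0, 3, 0], [15, 0, 14]].
det(A - λI) = 0 gives eigenvalues λ = -1, 3, 4.
For λ=-1: eigenvector (1,0,-1).
For λ=3: eigenvector (0,1,0).
For λ=4: eigenvector (-2,0,3).
General solution: c_1e^(-t)(1,0,-1) + c_2e^(3t)(0,1,0) + c_3e^(4t)(-2,0,3).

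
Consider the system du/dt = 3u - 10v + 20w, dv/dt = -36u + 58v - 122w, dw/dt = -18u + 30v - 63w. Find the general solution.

u(t) = c_1e^(3t) + 2c_2e^(-2t), v(t) = -6c_1e^(3t) - 11c_2e^(-2t) + 2c_3e^(-3t), w(t) = -3c_1e^(3t) - 6c_2e^(-2t) + c_3e^(-3t)

Coefficient matrix A = [[3, -10, 20], [-36, 58, -122], [-18, 30, -63]].
det(A - λI) = 0 gives eigenvalues λ = 3, -2, -3.
For λ=3: eigenvector (1,-6,-3).
For λ=-2: eigenvector (2,-11,-6).
For λ=-3: eigenvector (0,2,1).
General solution: c_1e^(3t)(1,-6,-3) + c_2e^(-2t)(2,-11,-6) + c_3e^(-3t)(0,2,1).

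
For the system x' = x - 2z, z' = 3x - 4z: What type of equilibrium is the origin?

stable node

A = [[1,-2],[3,-4]]; det(A-λI) = λ^2 + 3λ + 2.
λ = -2, -1: both negative.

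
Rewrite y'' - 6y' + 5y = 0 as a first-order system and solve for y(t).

Let x_1 = y, x_2 = y'. Then x_1' = x_2 and x_2' = -5x_1 + 6x_2.
A = [[0,1],[-5,6]]; det(A-λI) = λ^2 - 6λ + 5.
Eigenvalues λ = 1, 5 with eigenvectors (1,1), (1,5).

y(t) = C_1e^(t) + C_2e^(5t)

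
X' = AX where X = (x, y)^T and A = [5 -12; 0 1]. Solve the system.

Coefficient matrix A = [[5, -12], [0, 1]].
Characteristic polynomial det(A - λI) = λ^2 - 6λ + 5 = 0.
Eigenvalues λ = 1, 5.
For λ=1: (A-λI) row 1 is [4, -12], so an eigenvector is (3, 1).
For λ=5: (A-λI) row 1 is [0, -12], so an eigenvector is (-1, 0).
General solution: c_1e^(t)(3,1) + c_2e^(5t)(-1,0).

x(t) = 3c_1e^(t) - c_2e^(5t), y(t) = c_1e^(t)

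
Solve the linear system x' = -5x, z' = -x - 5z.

x(t) = -K_2e^(-5t), z(t) = K_1e^(-5t) + K_2te^(-5t)

Coefficient matrix A = [[-5, 0], [-1, -5]].
Characteristic polynomial det(A - λI) = λ^2 + 10λ + 25 = 0.
Single eigenvalue λ = -5 with algebraic multiplicity 2.
Eigenvector v = (0,1); generalized eigenvector w with (A-λI)w=v is (-1,0).
General solution: e^(-5t)[K_1·v + K_2·(t·v + w)].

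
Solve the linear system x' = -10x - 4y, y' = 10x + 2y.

Coefficient matrix A = [[-10, -4], [10, 2]].
Characteristic polynomial det(A - λI) = λ^2 + 8λ + 20 = 0.
Eigenvalues λ = -4 ± 2i (complex conjugate pair).
For λ=-4+2i: an eigenvector is (-1,2) - i(-1,1) = (-1 + i, 2 - i).
A real fundamental pair from Re and Im of e^((-4+2i)t)v: X_1 = e^(-4t)(cos(2t)·(-1,2) + sin(2t)·(-1,1)), X_2 = e^(-4t)(sin(2t)·(-1,2) - cos(2t)·(-1,1)).
General solution: c_1X_1 + c_2X_2.

x(t) = -c_1e^(-4t)sin(2t) - c_1e^(-4t)cos(2t) - c_2e^(-4t)sin(2t) + c_2e^(-4t)cos(2t), y(t) = c_1e^(-4t)sin(2t) + 2c_1e^(-4t)cos(2t) + 2c_2e^(-4t)sin(2t) - c_2e^(-4t)cos(2t)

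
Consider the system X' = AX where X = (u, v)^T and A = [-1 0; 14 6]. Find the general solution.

Coefficient matrix A = [[-1, 0], [14, 6]].
Characteristic polynomial det(A - λI) = λ^2 - 5λ - 6 = 0.
Eigenvalues λ = 6, -1.
For λ=6: (A-λI) row 1 is [-7, 0], so an eigenvector is (0, 1).
For λ=-1: (A-λI) row 2 is [14, 7], so an eigenvector is (-1, 2).
General solution: c_1e^(6t)(0,1) + c_2e^(-t)(-1,2).

u(t) = -c_2e^(-t), v(t) = c_1e^(6t) + 2c_2e^(-t)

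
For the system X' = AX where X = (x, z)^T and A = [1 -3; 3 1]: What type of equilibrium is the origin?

unstable spiral

A = [[1,-3],[3,1]]; det(A-λI) = λ^2 - 2λ + 10.
λ = 1 ± 3i: positive real part.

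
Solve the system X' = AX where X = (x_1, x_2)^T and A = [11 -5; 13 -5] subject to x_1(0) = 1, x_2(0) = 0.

Coefficient matrix A = [[11, -5], [13, -5]].
Characteristic polynomial det(A - λI) = λ^2 - 6λ + 10 = 0.
Eigenvalues λ = 3 ± i (complex conjugate pair).
For λ=3+i: an eigenvector is (-2,-3) - i(-1,-2) = (-2 + i, -3 + 2i).
A real fundamental pair from Re and Im of e^((3+i)t)v: X_1 = e^(3t)(cos(t)·(-2,-3) + sin(t)·(-1,-2)), X_2 = e^(3t)(sin(t)·(-2,-3) - cos(t)·(-1,-2)).
General solution: K_1X_1 + K_2X_2.
Applying x_1(0)=1, x_2(0)=0 gives K_1=-2, K_2=-3.

x_1(t) = 8e^(3t)sin(t) + e^(3t)cos(t), x_2(t) = 13e^(3t)sin(t)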